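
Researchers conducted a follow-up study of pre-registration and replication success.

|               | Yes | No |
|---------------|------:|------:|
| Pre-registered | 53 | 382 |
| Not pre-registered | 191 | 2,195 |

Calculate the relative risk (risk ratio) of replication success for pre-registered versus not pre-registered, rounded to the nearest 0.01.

Cells: a = 53, b = 382, c = 191, d = 2195.
Risk in exposed = 53/435 = 0.12184; risk in unexposed = 191/2386 = 0.08005.
RR = 0.12184 / 0.08005 = 1.52203
The risk among the exposed is 1.52 times that among the unexposed.

1.52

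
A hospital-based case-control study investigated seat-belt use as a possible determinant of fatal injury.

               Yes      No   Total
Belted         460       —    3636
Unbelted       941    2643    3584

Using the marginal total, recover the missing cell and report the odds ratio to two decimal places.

0.41

The missing cell is in the exposed row: 3636 − 460 = 3176.
So a = 460, b = 3176, c = 941, d = 2643.
OR = (a·d)/(b·c) = (460 × 2643) / (3176 × 941) = 1215780 / 2988616 = 0.40680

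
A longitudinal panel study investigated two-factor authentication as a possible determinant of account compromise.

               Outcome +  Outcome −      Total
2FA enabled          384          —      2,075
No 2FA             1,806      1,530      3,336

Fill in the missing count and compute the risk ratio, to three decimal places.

The missing cell is in the exposed row: 2075 − 384 = 1691.
So a = 384, b = 1691, c = 1806, d = 1530.
RR = [a/(a+b)] / [c/(c+d)] = (384/2075) / (1806/3336) = 0.18506/0.54137 = 0.34184

0.342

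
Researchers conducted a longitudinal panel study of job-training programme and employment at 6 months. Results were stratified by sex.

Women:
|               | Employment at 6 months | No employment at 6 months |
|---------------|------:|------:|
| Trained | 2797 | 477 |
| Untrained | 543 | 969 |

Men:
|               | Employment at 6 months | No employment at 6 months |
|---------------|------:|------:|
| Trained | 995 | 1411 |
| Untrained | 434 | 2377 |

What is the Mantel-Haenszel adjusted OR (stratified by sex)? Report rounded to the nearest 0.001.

OR_MH = Σ(aᵢdᵢ/nᵢ) / Σ(bᵢcᵢ/nᵢ), where nᵢ is the stratum total.
Stratum 1 (Women): n = 4786; a·d/n = 2797·969/4786 = 566.2961; b·c/n = 477·543/4786 = 54.1185
Stratum 2 (Men): n = 5217; a·d/n = 995·2377/5217 = 453.3477; b·c/n = 1411·434/5217 = 117.3805
OR_MH = (566.2961 + 453.3477) / (54.1185 + 117.3805) = 1019.6438 / 171.4990 = 5.94548

5.945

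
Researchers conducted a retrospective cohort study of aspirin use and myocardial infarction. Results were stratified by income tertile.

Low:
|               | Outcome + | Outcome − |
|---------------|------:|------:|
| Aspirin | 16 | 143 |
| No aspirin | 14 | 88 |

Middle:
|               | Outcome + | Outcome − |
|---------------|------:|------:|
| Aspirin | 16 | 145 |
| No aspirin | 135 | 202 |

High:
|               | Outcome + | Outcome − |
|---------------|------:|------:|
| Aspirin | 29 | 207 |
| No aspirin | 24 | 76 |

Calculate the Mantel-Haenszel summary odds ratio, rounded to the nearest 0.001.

OR_MH = Σ(aᵢdᵢ/nᵢ) / Σ(bᵢcᵢ/nᵢ), where nᵢ is the stratum total.
Stratum 1 (Low): n = 261; a·d/n = 16·88/261 = 5.3946; b·c/n = 143·14/261 = 7.6705
Stratum 2 (Middle): n = 498; a·d/n = 16·202/498 = 6.4900; b·c/n = 145·135/498 = 39.3072
Stratum 3 (High): n = 336; a·d/n = 29·76/336 = 6.5595; b·c/n = 207·24/336 = 14.7857
OR_MH = (5.3946 + 6.4900 + 6.5595) / (7.6705 + 39.3072 + 14.7857) = 18.4441 / 61.7634 = 0.29863

0.299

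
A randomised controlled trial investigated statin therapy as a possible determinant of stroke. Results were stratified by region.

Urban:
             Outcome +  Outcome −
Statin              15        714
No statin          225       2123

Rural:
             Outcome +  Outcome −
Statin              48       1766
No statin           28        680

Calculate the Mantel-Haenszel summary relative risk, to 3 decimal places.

RR_MH = Σ(aᵢ·n₀ᵢ/nᵢ) / Σ(cᵢ·n₁ᵢ/nᵢ), with n₁ᵢ = aᵢ+bᵢ (exposed), n₀ᵢ = cᵢ+dᵢ (unexposed), nᵢ = n₁ᵢ+n₀ᵢ.
Stratum 1 (Urban): n₁ = 729, n₀ = 2348, n = 3077; a·n₀/n = 15·2348/3077 = 11.4462; c·n₁/n = 225·729/3077 = 53.3068
Stratum 2 (Rural): n₁ = 1814, n₀ = 708, n = 2522; a·n₀/n = 48·708/2522 = 13.4750; c·n₁/n = 28·1814/2522 = 20.1396
RR_MH = (11.4462 + 13.4750) / (53.3068 + 20.1396) = 24.9212 / 73.4464 = 0.33931

0.339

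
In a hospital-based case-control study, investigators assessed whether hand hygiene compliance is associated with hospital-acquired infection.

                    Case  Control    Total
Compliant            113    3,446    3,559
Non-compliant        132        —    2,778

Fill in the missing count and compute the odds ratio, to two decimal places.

The missing cell is in the unexposed row: 2778 − 132 = 2646.
So a = 113, b = 3446, c = 132, d = 2646.
OR = (a·d)/(b·c) = (113 × 2646) / (3446 × 132) = 298998 / 454872 = 0.65732

0.66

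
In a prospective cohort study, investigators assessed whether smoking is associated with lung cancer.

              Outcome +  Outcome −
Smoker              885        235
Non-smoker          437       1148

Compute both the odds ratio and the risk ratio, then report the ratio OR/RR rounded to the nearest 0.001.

Cells: a = 885, b = 235, c = 437, d = 1148.
OR = (885·1148)/(235·437) = 1015980/102695 = 9.89318
Risk in exposed = 885/1120 = 0.79018; risk in unexposed = 437/1585 = 0.27571; RR = 2.86598
OR/RR = 9.89318 / 2.86598 = 3.45194
The outcome is not rare, so the OR lies further from 1 than the RR.

3.452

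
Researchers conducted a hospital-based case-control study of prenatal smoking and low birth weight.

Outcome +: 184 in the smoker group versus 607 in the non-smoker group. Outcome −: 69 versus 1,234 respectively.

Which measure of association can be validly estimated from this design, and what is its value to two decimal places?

5.42

From the description: a = 184, b = 69, c = 607, d = 1234.
This is a hospital-based case-control study: participants were sampled on outcome status, so risks in the source population cannot be estimated directly — relative risk is not valid here. The odds ratio is the appropriate measure.
OR = (a·d)/(b·c) = (184 × 1234) / (69 × 607) = 227056 / 41883 = 5.42120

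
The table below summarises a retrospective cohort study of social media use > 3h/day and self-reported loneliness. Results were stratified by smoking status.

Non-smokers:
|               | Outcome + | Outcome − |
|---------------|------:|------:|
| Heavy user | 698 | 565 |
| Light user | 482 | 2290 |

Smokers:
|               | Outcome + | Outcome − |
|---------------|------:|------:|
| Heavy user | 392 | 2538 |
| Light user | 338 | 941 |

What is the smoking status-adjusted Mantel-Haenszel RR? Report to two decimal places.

RR_MH = Σ(aᵢ·n₀ᵢ/nᵢ) / Σ(cᵢ·n₁ᵢ/nᵢ), with n₁ᵢ = aᵢ+bᵢ (exposed), n₀ᵢ = cᵢ+dᵢ (unexposed), nᵢ = n₁ᵢ+n₀ᵢ.
Stratum 1 (Non-smokers): n₁ = 1263, n₀ = 2772, n = 4035; a·n₀/n = 698·2772/4035 = 479.5182; c·n₁/n = 482·1263/4035 = 150.8714
Stratum 2 (Smokers): n₁ = 2930, n₀ = 1279, n = 4209; a·n₀/n = 392·1279/4209 = 119.1181; c·n₁/n = 338·2930/4209 = 235.2910
RR_MH = (479.5182 + 119.1181) / (150.8714 + 235.2910) = 598.6363 / 386.1624 = 1.55022

1.55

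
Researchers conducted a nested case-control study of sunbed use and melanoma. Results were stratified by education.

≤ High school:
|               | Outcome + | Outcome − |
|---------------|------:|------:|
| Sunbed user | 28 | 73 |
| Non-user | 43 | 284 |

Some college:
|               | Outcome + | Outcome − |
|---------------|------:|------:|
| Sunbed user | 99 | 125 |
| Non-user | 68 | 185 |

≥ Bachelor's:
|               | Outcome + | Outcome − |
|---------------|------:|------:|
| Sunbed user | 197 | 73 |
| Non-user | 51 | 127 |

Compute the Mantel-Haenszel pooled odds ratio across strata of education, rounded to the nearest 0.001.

3.371

OR_MH = Σ(aᵢdᵢ/nᵢ) / Σ(bᵢcᵢ/nᵢ), where nᵢ is the stratum total.
Stratum 1 (≤ High school): n = 428; a·d/n = 28·284/428 = 18.5794; b·c/n = 73·43/428 = 7.3341
Stratum 2 (Some college): n = 477; a·d/n = 99·185/477 = 38.3962; b·c/n = 125·68/477 = 17.8197
Stratum 3 (≥ Bachelor's): n = 448; a·d/n = 197·127/448 = 55.8460; b·c/n = 73·51/448 = 8.3103
OR_MH = (18.5794 + 38.3962 + 55.8460) / (7.3341 + 17.8197 + 8.3103) = 112.8216 / 33.4641 = 3.37142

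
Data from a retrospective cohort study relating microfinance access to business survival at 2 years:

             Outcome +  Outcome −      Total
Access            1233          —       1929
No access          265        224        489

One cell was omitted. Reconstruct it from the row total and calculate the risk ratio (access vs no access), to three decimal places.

1.179

The missing cell is in the exposed row: 1929 − 1233 = 696.
So a = 1233, b = 696, c = 265, d = 224.
RR = [a/(a+b)] / [c/(c+d)] = (1233/1929) / (265/489) = 0.63919/0.54192 = 1.17949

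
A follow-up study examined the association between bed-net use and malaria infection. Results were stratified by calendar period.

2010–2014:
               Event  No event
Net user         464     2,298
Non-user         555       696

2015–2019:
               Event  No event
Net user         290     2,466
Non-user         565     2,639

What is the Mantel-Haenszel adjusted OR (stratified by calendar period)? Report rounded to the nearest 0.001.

0.379

OR_MH = Σ(aᵢdᵢ/nᵢ) / Σ(bᵢcᵢ/nᵢ), where nᵢ is the stratum total.
Stratum 1 (2010–2014): n = 4013; a·d/n = 464·696/4013 = 80.4745; b·c/n = 2298·555/4013 = 317.8146
Stratum 2 (2015–2019): n = 5960; a·d/n = 290·2639/5960 = 128.4077; b·c/n = 2466·565/5960 = 233.7735
OR_MH = (80.4745 + 128.4077) / (317.8146 + 233.7735) = 208.8822 / 551.5881 = 0.37869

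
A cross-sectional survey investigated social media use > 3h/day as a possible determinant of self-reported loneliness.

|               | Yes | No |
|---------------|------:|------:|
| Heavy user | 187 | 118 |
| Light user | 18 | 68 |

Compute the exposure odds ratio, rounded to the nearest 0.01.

Cells: a = 187, b = 118, c = 18, d = 68.
OR = (a·d)/(b·c) = (187 × 68) / (118 × 18) = 12716 / 2124 = 5.98682
The odds of self-reported loneliness are about 5.99 times as high in the heavy user group.

5.99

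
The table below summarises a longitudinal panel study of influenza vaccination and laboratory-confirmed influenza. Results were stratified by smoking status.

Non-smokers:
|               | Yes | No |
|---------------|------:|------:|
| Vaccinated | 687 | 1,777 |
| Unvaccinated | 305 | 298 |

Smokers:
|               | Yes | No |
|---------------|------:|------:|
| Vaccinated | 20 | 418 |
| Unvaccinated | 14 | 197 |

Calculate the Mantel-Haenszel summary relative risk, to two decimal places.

0.56

RR_MH = Σ(aᵢ·n₀ᵢ/nᵢ) / Σ(cᵢ·n₁ᵢ/nᵢ), with n₁ᵢ = aᵢ+bᵢ (exposed), n₀ᵢ = cᵢ+dᵢ (unexposed), nᵢ = n₁ᵢ+n₀ᵢ.
Stratum 1 (Non-smokers): n₁ = 2464, n₀ = 603, n = 3067; a·n₀/n = 687·603/3067 = 135.0704; c·n₁/n = 305·2464/3067 = 245.0342
Stratum 2 (Smokers): n₁ = 438, n₀ = 211, n = 649; a·n₀/n = 20·211/649 = 6.5023; c·n₁/n = 14·438/649 = 9.4484
RR_MH = (135.0704 + 6.5023) / (245.0342 + 9.4484) = 141.5727 / 254.4826 = 0.55632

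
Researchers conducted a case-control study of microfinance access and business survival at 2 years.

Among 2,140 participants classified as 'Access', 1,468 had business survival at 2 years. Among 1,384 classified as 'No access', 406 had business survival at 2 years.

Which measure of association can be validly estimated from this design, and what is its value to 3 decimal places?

5.262

From the description: a = 1468, b = 672, c = 406, d = 978.
This is a case-control study: participants were sampled on outcome status, so risks in the source population cannot be estimated directly — relative risk is not valid here. The odds ratio is the appropriate measure.
OR = (a·d)/(b·c) = (1468 × 978) / (672 × 406) = 1435704 / 272832 = 5.26223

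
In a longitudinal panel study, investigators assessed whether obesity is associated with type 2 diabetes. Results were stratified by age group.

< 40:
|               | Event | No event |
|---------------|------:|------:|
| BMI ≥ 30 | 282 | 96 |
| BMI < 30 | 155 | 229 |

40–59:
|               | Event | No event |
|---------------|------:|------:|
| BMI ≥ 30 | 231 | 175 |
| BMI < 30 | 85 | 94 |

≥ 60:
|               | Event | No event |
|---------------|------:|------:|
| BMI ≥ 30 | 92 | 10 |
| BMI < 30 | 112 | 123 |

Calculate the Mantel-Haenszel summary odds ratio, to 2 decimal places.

OR_MH = Σ(aᵢdᵢ/nᵢ) / Σ(bᵢcᵢ/nᵢ), where nᵢ is the stratum total.
Stratum 1 (< 40): n = 762; a·d/n = 282·229/762 = 84.7480; b·c/n = 96·155/762 = 19.5276
Stratum 2 (40–59): n = 585; a·d/n = 231·94/585 = 37.1179; b·c/n = 175·85/585 = 25.4274
Stratum 3 (≥ 60): n = 337; a·d/n = 92·123/337 = 33.5786; b·c/n = 10·112/337 = 3.3234
OR_MH = (84.7480 + 37.1179 + 33.5786) / (19.5276 + 25.4274 + 3.3234) = 155.4446 / 48.2784 = 3.21976

3.22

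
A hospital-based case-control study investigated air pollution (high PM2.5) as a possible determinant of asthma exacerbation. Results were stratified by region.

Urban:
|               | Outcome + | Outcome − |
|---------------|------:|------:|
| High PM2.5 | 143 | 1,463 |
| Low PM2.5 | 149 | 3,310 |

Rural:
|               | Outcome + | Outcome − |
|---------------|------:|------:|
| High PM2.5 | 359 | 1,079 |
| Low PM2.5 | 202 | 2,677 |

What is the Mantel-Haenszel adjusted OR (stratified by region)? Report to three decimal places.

3.379

OR_MH = Σ(aᵢdᵢ/nᵢ) / Σ(bᵢcᵢ/nᵢ), where nᵢ is the stratum total.
Stratum 1 (Urban): n = 5065; a·d/n = 143·3310/5065 = 93.4511; b·c/n = 1463·149/5065 = 43.0379
Stratum 2 (Rural): n = 4317; a·d/n = 359·2677/4317 = 222.6183; b·c/n = 1079·202/4317 = 50.4883
OR_MH = (93.4511 + 222.6183) / (43.0379 + 50.4883) = 316.0694 / 93.5262 = 3.37947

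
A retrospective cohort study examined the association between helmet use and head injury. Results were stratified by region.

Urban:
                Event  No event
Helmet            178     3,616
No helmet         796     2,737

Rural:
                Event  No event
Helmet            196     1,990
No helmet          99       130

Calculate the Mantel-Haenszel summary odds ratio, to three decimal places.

0.162

OR_MH = Σ(aᵢdᵢ/nᵢ) / Σ(bᵢcᵢ/nᵢ), where nᵢ is the stratum total.
Stratum 1 (Urban): n = 7327; a·d/n = 178·2737/7327 = 66.4919; b·c/n = 3616·796/7327 = 392.8396
Stratum 2 (Rural): n = 2415; a·d/n = 196·130/2415 = 10.5507; b·c/n = 1990·99/2415 = 81.5776
OR_MH = (66.4919 + 10.5507) / (392.8396 + 81.5776) = 77.0426 / 474.4173 = 0.16239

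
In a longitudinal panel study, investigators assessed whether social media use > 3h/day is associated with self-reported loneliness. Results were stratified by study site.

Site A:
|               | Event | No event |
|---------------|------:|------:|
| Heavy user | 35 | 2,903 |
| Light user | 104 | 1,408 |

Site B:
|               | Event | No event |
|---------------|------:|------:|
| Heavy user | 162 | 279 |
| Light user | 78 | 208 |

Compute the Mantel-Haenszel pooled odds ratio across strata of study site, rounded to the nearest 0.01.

0.59

OR_MH = Σ(aᵢdᵢ/nᵢ) / Σ(bᵢcᵢ/nᵢ), where nᵢ is the stratum total.
Stratum 1 (Site A): n = 4450; a·d/n = 35·1408/4450 = 11.0742; b·c/n = 2903·104/4450 = 67.8454
Stratum 2 (Site B): n = 727; a·d/n = 162·208/727 = 46.3494; b·c/n = 279·78/727 = 29.9340
OR_MH = (11.0742 + 46.3494) / (67.8454 + 29.9340) = 57.4235 / 97.7794 = 0.58728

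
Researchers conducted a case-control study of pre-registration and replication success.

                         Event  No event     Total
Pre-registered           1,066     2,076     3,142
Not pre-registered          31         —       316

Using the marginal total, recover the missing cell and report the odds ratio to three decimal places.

4.721

The missing cell is in the unexposed row: 316 − 31 = 285.
So a = 1066, b = 2076, c = 31, d = 285.
OR = (a·d)/(b·c) = (1066 × 285) / (2076 × 31) = 303810 / 64356 = 4.72077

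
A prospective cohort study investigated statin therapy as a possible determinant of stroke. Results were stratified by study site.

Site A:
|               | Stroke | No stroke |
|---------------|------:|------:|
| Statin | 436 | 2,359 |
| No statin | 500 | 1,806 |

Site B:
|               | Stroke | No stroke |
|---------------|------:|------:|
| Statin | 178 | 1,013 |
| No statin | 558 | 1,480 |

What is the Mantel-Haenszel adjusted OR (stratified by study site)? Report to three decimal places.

OR_MH = Σ(aᵢdᵢ/nᵢ) / Σ(bᵢcᵢ/nᵢ), where nᵢ is the stratum total.
Stratum 1 (Site A): n = 5101; a·d/n = 436·1806/5101 = 154.3650; b·c/n = 2359·500/5101 = 231.2292
Stratum 2 (Site B): n = 3229; a·d/n = 178·1480/3229 = 81.5856; b·c/n = 1013·558/3229 = 175.0554
OR_MH = (154.3650 + 81.5856) / (231.2292 + 175.0554) = 235.9507 / 406.2846 = 0.58075

0.581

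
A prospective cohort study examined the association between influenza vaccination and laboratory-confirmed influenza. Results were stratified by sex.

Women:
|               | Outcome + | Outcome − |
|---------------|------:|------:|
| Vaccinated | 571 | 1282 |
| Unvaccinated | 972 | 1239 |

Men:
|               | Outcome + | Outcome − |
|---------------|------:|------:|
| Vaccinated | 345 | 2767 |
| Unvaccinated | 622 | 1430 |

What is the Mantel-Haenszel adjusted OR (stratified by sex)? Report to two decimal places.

OR_MH = Σ(aᵢdᵢ/nᵢ) / Σ(bᵢcᵢ/nᵢ), where nᵢ is the stratum total.
Stratum 1 (Women): n = 4064; a·d/n = 571·1239/4064 = 174.0819; b·c/n = 1282·972/4064 = 306.6201
Stratum 2 (Men): n = 5164; a·d/n = 345·1430/5164 = 95.5364; b·c/n = 2767·622/5164 = 333.2831
OR_MH = (174.0819 + 95.5364) / (306.6201 + 333.2831) = 269.6183 / 639.9032 = 0.42134

0.42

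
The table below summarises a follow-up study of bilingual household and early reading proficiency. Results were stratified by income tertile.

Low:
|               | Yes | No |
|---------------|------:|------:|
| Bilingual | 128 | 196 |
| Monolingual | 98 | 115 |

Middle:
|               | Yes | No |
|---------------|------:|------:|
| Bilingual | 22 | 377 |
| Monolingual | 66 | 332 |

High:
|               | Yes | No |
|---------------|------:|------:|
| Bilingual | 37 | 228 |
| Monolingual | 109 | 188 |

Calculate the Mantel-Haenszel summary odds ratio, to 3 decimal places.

OR_MH = Σ(aᵢdᵢ/nᵢ) / Σ(bᵢcᵢ/nᵢ), where nᵢ is the stratum total.
Stratum 1 (Low): n = 537; a·d/n = 128·115/537 = 27.4115; b·c/n = 196·98/537 = 35.7691
Stratum 2 (Middle): n = 797; a·d/n = 22·332/797 = 9.1644; b·c/n = 377·66/797 = 31.2196
Stratum 3 (High): n = 562; a·d/n = 37·188/562 = 12.3772; b·c/n = 228·109/562 = 44.2206
OR_MH = (27.4115 + 9.1644 + 12.3772) / (35.7691 + 31.2196 + 44.2206) = 48.9531 / 111.2093 = 0.44019

0.440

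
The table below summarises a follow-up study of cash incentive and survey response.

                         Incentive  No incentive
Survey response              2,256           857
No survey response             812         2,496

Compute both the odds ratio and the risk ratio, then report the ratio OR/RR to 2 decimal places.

2.81

Reading the table with exposure as columns: a = 2256 (Incentive, case), b = 812 (Incentive, non-case), c = 857 (No incentive, case), d = 2496.
OR = (2256·2496)/(812·857) = 5630976/695884 = 8.09183
Risk in exposed = 2256/3068 = 0.73533; risk in unexposed = 857/3353 = 0.25559; RR = 2.87698
OR/RR = 8.09183 / 2.87698 = 2.81262
The outcome is not rare, so the OR lies further from 1 than the RR.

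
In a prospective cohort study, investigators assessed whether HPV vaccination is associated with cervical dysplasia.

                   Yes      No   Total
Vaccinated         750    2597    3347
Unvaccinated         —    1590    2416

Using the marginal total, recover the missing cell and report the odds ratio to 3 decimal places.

0.556

The missing cell is in the unexposed row: 2416 − 1590 = 826.
So a = 750, b = 2597, c = 826, d = 1590.
OR = (a·d)/(b·c) = (750 × 1590) / (2597 × 826) = 1192500 / 2145122 = 0.55591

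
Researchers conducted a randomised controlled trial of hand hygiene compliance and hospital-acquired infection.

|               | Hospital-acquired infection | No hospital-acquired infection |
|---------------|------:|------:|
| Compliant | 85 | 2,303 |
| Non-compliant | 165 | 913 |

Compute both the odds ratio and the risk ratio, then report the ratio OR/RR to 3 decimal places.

Cells: a = 85, b = 2303, c = 165, d = 913.
OR = (85·913)/(2303·165) = 77605/379995 = 0.20423
Risk in exposed = 85/2388 = 0.03559; risk in unexposed = 165/1078 = 0.15306; RR = 0.23255
OR/RR = 0.20423 / 0.23255 = 0.87820
The outcome is not rare, so the OR lies further from 1 than the RR.

0.878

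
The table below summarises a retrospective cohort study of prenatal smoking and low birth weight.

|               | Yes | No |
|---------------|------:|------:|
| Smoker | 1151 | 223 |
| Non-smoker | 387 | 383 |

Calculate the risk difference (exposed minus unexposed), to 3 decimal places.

Cells: a = 1151, b = 223, c = 387, d = 383.
Risk in exposed = 1151/1374 = 0.837700; risk in unexposed = 387/770 = 0.502597.
Risk difference = 0.837700 − 0.502597 = 0.335103

0.335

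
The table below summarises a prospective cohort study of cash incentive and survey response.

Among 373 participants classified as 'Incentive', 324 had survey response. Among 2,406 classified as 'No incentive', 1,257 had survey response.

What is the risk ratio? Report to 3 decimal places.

From the description: a = 324, b = 49, c = 1257, d = 1149.
Risk in exposed = 324/373 = 0.86863; risk in unexposed = 1257/2406 = 0.52244.
RR = 0.86863 / 0.52244 = 1.66263
The risk among the exposed is 1.66 times that among the unexposed.

1.663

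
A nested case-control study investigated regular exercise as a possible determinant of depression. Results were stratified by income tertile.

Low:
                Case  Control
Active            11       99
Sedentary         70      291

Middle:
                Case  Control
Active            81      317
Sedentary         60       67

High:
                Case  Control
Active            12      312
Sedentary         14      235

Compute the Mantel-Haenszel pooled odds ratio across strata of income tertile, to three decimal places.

0.377

OR_MH = Σ(aᵢdᵢ/nᵢ) / Σ(bᵢcᵢ/nᵢ), where nᵢ is the stratum total.
Stratum 1 (Low): n = 471; a·d/n = 11·291/471 = 6.7962; b·c/n = 99·70/471 = 14.7134
Stratum 2 (Middle): n = 525; a·d/n = 81·67/525 = 10.3371; b·c/n = 317·60/525 = 36.2286
Stratum 3 (High): n = 573; a·d/n = 12·235/573 = 4.9215; b·c/n = 312·14/573 = 7.6230
OR_MH = (6.7962 + 10.3371 + 4.9215) / (14.7134 + 36.2286 + 7.6230) = 22.0548 / 58.5650 = 0.37659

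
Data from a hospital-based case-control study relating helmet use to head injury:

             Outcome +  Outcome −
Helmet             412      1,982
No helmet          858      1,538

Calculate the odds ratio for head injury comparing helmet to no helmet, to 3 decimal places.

Cells: a = 412, b = 1982, c = 858, d = 1538.
OR = (a·d)/(b·c) = (412 × 1538) / (1982 × 858) = 633656 / 1700556 = 0.37262
Exposure is associated with lower odds of head injury (OR = 0.37 < 1).

0.373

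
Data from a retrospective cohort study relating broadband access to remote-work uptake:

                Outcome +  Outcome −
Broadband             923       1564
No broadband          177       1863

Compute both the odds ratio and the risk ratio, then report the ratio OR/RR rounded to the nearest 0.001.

1.452

Cells: a = 923, b = 1564, c = 177, d = 1863.
OR = (923·1863)/(1564·177) = 1719549/276828 = 6.21162
Risk in exposed = 923/2487 = 0.37113; risk in unexposed = 177/2040 = 0.08676; RR = 4.27743
OR/RR = 6.21162 / 4.27743 = 1.45218
The outcome is not rare, so the OR lies further from 1 than the RR.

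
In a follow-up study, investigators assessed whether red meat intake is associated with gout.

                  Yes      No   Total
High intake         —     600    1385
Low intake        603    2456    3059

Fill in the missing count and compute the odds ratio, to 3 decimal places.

The missing cell is in the exposed row: 1385 − 600 = 785.
So a = 785, b = 600, c = 603, d = 2456.
OR = (a·d)/(b·c) = (785 × 2456) / (600 × 603) = 1927960 / 361800 = 5.32880

5.329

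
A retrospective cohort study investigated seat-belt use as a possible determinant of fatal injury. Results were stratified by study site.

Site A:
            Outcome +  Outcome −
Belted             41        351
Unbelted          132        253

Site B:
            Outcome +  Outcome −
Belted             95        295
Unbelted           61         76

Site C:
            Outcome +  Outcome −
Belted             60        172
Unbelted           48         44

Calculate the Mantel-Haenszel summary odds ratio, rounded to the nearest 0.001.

OR_MH = Σ(aᵢdᵢ/nᵢ) / Σ(bᵢcᵢ/nᵢ), where nᵢ is the stratum total.
Stratum 1 (Site A): n = 777; a·d/n = 41·253/777 = 13.3501; b·c/n = 351·132/777 = 59.6293
Stratum 2 (Site B): n = 527; a·d/n = 95·76/527 = 13.7002; b·c/n = 295·61/527 = 34.1461
Stratum 3 (Site C): n = 324; a·d/n = 60·44/324 = 8.1481; b·c/n = 172·48/324 = 25.4815
OR_MH = (13.3501 + 13.7002 + 8.1481) / (59.6293 + 34.1461 + 25.4815) = 35.1984 / 119.2569 = 0.29515

0.295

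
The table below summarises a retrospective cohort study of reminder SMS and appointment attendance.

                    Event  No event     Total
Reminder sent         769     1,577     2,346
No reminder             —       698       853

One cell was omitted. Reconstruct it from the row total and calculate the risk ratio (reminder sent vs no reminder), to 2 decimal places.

The missing cell is in the unexposed row: 853 − 698 = 155.
So a = 769, b = 1577, c = 155, d = 698.
RR = [a/(a+b)] / [c/(c+d)] = (769/2346) / (155/853) = 0.32779/0.18171 = 1.80391

1.80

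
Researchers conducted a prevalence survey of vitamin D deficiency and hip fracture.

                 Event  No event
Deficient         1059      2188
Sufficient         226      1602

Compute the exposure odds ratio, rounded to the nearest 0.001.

3.431

Cells: a = 1059, b = 2188, c = 226, d = 1602.
OR = (a·d)/(b·c) = (1059 × 1602) / (2188 × 226) = 1696518 / 494488 = 3.43086
The odds of hip fracture are about 3.43 times as high in the deficient group.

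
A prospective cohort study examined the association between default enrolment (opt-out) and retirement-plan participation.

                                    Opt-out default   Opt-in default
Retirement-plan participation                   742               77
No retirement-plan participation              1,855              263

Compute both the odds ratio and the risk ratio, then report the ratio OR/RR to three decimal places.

1.083

Reading the table with exposure as columns: a = 742 (Opt-out default, case), b = 1855 (Opt-out default, non-case), c = 77 (Opt-in default, case), d = 263.
OR = (742·263)/(1855·77) = 195146/142835 = 1.36623
Risk in exposed = 742/2597 = 0.28571; risk in unexposed = 77/340 = 0.22647; RR = 1.26160
OR/RR = 1.36623 / 1.26160 = 1.08294
The outcome is not rare, so the OR lies further from 1 than the RR.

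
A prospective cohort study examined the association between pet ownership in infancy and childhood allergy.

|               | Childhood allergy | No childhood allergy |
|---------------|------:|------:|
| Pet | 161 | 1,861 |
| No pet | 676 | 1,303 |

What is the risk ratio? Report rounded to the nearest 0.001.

0.233

Cells: a = 161, b = 1861, c = 676, d = 1303.
Risk in exposed = 161/2022 = 0.07962; risk in unexposed = 676/1979 = 0.34159.
RR = 0.07962 / 0.34159 = 0.23310
The risk is 77% lower among the exposed than among the unexposed.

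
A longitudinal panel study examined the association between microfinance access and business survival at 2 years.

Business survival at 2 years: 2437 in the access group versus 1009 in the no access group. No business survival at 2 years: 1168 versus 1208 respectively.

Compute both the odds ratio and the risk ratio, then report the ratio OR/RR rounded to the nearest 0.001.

From the description: a = 2437, b = 1168, c = 1009, d = 1208.
OR = (2437·1208)/(1168·1009) = 2943896/1178512 = 2.49798
Risk in exposed = 2437/3605 = 0.67601; risk in unexposed = 1009/2217 = 0.45512; RR = 1.48534
OR/RR = 2.49798 / 1.48534 = 1.68176
The outcome is not rare, so the OR lies further from 1 than the RR.

1.682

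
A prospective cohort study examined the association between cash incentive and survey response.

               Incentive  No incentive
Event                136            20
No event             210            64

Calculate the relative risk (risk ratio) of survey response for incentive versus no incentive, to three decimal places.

Reading the table with exposure as columns: a = 136 (Incentive, case), b = 210 (Incentive, non-case), c = 20 (No incentive, case), d = 64.
Risk in exposed = 136/346 = 0.39306; risk in unexposed = 20/84 = 0.23810.
RR = 0.39306 / 0.23810 = 1.65087
The risk among the exposed is 1.65 times that among the unexposed.

1.651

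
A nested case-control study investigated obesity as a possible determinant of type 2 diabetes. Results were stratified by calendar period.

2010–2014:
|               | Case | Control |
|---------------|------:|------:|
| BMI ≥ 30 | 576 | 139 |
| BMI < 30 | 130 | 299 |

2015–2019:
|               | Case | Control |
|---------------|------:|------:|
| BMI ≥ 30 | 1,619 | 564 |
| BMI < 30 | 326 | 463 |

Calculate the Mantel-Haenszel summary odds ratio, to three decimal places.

5.186

OR_MH = Σ(aᵢdᵢ/nᵢ) / Σ(bᵢcᵢ/nᵢ), where nᵢ is the stratum total.
Stratum 1 (2010–2014): n = 1144; a·d/n = 576·299/1144 = 150.5455; b·c/n = 139·130/1144 = 15.7955
Stratum 2 (2015–2019): n = 2972; a·d/n = 1619·463/2972 = 252.2197; b·c/n = 564·326/2972 = 61.8654
OR_MH = (150.5455 + 252.2197) / (15.7955 + 61.8654) = 402.7652 / 77.6609 = 5.18621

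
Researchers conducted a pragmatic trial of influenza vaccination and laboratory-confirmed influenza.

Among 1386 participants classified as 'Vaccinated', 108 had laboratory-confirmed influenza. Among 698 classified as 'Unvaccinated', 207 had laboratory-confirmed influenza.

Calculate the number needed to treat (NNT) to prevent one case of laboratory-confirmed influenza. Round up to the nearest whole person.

Risk in treated group = 108/1386 = 0.07792; risk in control = 207/698 = 0.29656.
Absolute risk reduction = 0.29656 − 0.07792 = 0.21864
NNT = 1 / ARR = 1 / 0.21864 = 4.574 → round up → 5

5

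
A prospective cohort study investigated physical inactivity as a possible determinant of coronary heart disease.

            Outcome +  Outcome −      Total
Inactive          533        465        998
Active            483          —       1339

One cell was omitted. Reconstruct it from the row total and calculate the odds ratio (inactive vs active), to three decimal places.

2.031

The missing cell is in the unexposed row: 1339 − 483 = 856.
So a = 533, b = 465, c = 483, d = 856.
OR = (a·d)/(b·c) = (533 × 856) / (465 × 483) = 456248 / 224595 = 2.03143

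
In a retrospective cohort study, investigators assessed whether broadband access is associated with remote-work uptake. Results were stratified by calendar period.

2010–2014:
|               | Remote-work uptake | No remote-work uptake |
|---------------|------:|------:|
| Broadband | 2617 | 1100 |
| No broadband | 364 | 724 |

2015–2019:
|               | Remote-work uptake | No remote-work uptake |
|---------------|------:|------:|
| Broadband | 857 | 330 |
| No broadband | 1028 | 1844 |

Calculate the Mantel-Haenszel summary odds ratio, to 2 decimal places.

4.70

OR_MH = Σ(aᵢdᵢ/nᵢ) / Σ(bᵢcᵢ/nᵢ), where nᵢ is the stratum total.
Stratum 1 (2010–2014): n = 4805; a·d/n = 2617·724/4805 = 394.3201; b·c/n = 1100·364/4805 = 83.3299
Stratum 2 (2015–2019): n = 4059; a·d/n = 857·1844/4059 = 389.3343; b·c/n = 330·1028/4059 = 83.5772
OR_MH = (394.3201 + 389.3343) / (83.3299 + 83.5772) = 783.6544 / 166.9071 = 4.69515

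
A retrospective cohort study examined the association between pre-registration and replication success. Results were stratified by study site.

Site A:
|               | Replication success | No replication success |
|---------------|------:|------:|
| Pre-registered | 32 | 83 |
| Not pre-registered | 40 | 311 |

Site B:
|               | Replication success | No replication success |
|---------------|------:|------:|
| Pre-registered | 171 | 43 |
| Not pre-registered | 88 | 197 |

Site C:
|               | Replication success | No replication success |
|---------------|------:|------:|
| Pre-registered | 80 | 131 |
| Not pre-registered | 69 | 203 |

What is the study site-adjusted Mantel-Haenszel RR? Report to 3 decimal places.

RR_MH = Σ(aᵢ·n₀ᵢ/nᵢ) / Σ(cᵢ·n₁ᵢ/nᵢ), with n₁ᵢ = aᵢ+bᵢ (exposed), n₀ᵢ = cᵢ+dᵢ (unexposed), nᵢ = n₁ᵢ+n₀ᵢ.
Stratum 1 (Site A): n₁ = 115, n₀ = 351, n = 466; a·n₀/n = 32·351/466 = 24.1030; c·n₁/n = 40·115/466 = 9.8712
Stratum 2 (Site B): n₁ = 214, n₀ = 285, n = 499; a·n₀/n = 171·285/499 = 97.6653; c·n₁/n = 88·214/499 = 37.7395
Stratum 3 (Site C): n₁ = 211, n₀ = 272, n = 483; a·n₀/n = 80·272/483 = 45.0518; c·n₁/n = 69·211/483 = 30.1429
RR_MH = (24.1030 + 97.6653 + 45.0518) / (9.8712 + 37.7395 + 30.1429) = 166.8201 / 77.7536 = 2.14550

2.145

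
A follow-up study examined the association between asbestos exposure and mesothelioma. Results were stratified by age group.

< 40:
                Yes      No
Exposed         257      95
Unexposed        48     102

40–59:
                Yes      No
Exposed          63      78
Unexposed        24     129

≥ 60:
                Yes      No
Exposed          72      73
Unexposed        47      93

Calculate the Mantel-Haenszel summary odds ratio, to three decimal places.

OR_MH = Σ(aᵢdᵢ/nᵢ) / Σ(bᵢcᵢ/nᵢ), where nᵢ is the stratum total.
Stratum 1 (< 40): n = 502; a·d/n = 257·102/502 = 52.2191; b·c/n = 95·48/502 = 9.0837
Stratum 2 (40–59): n = 294; a·d/n = 63·129/294 = 27.6429; b·c/n = 78·24/294 = 6.3673
Stratum 3 (≥ 60): n = 285; a·d/n = 72·93/285 = 23.4947; b·c/n = 73·47/285 = 12.0386
OR_MH = (52.2191 + 27.6429 + 23.4947) / (9.0837 + 6.3673 + 12.0386) = 103.3567 / 27.4896 = 3.75985

3.760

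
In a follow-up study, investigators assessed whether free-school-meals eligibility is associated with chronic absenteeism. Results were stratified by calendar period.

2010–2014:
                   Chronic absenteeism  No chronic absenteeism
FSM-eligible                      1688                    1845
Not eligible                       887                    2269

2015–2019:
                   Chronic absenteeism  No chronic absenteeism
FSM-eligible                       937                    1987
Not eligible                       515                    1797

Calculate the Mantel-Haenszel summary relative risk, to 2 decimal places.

1.60

RR_MH = Σ(aᵢ·n₀ᵢ/nᵢ) / Σ(cᵢ·n₁ᵢ/nᵢ), with n₁ᵢ = aᵢ+bᵢ (exposed), n₀ᵢ = cᵢ+dᵢ (unexposed), nᵢ = n₁ᵢ+n₀ᵢ.
Stratum 1 (2010–2014): n₁ = 3533, n₀ = 3156, n = 6689; a·n₀/n = 1688·3156/6689 = 796.4312; c·n₁/n = 887·3533/6689 = 468.4962
Stratum 2 (2015–2019): n₁ = 2924, n₀ = 2312, n = 5236; a·n₀/n = 937·2312/5236 = 413.7403; c·n₁/n = 515·2924/5236 = 287.5974
RR_MH = (796.4312 + 413.7403) / (468.4962 + 287.5974) = 1210.1714 / 756.0936 = 1.60056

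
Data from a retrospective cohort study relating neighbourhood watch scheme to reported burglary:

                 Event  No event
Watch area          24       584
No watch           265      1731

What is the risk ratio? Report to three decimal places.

Cells: a = 24, b = 584, c = 265, d = 1731.
Risk in exposed = 24/608 = 0.03947; risk in unexposed = 265/1996 = 0.13277.
RR = 0.03947 / 0.13277 = 0.29732
The risk is 70% lower among the exposed than among the unexposed.

0.297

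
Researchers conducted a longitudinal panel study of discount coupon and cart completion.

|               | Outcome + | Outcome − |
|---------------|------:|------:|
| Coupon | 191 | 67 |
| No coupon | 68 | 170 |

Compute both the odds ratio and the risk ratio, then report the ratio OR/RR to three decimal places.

2.751

Cells: a = 191, b = 67, c = 68, d = 170.
OR = (191·170)/(67·68) = 32470/4556 = 7.12687
Risk in exposed = 191/258 = 0.74031; risk in unexposed = 68/238 = 0.28571; RR = 2.59109
OR/RR = 7.12687 / 2.59109 = 2.75053
The outcome is not rare, so the OR lies further from 1 than the RR.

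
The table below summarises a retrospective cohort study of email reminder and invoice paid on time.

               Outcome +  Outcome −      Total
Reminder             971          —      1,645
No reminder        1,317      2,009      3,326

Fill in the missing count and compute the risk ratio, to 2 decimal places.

1.49

The missing cell is in the exposed row: 1645 − 971 = 674.
So a = 971, b = 674, c = 1317, d = 2009.
RR = [a/(a+b)] / [c/(c+d)] = (971/1645) / (1317/3326) = 0.59027/0.39597 = 1.49070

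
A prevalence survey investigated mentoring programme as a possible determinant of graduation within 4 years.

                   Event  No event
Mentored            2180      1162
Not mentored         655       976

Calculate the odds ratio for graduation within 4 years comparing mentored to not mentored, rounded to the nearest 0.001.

2.795

Cells: a = 2180, b = 1162, c = 655, d = 976.
OR = (a·d)/(b·c) = (2180 × 976) / (1162 × 655) = 2127680 / 761110 = 2.79550
The odds of graduation within 4 years are about 2.80 times as high in the mentored group.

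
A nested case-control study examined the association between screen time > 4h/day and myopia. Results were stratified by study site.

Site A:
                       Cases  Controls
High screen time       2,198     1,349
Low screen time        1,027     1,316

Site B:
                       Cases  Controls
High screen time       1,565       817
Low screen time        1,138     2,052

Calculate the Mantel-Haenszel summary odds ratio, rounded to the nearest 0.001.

2.655

OR_MH = Σ(aᵢdᵢ/nᵢ) / Σ(bᵢcᵢ/nᵢ), where nᵢ is the stratum total.
Stratum 1 (Site A): n = 5890; a·d/n = 2198·1316/5890 = 491.0981; b·c/n = 1349·1027/5890 = 235.2161
Stratum 2 (Site B): n = 5572; a·d/n = 1565·2052/5572 = 576.3424; b·c/n = 817·1138/5572 = 166.8604
OR_MH = (491.0981 + 576.3424) / (235.2161 + 166.8604) = 1067.4406 / 402.0765 = 2.65482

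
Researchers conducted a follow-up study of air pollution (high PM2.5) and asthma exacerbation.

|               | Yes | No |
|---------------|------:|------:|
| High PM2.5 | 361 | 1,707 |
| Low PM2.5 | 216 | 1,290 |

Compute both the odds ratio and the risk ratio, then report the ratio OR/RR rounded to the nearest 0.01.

Cells: a = 361, b = 1707, c = 216, d = 1290.
OR = (361·1290)/(1707·216) = 465690/368712 = 1.26302
Risk in exposed = 361/2068 = 0.17456; risk in unexposed = 216/1506 = 0.14343; RR = 1.21710
OR/RR = 1.26302 / 1.21710 = 1.03772
The outcome is not rare, so the OR lies further from 1 than the RR.

1.04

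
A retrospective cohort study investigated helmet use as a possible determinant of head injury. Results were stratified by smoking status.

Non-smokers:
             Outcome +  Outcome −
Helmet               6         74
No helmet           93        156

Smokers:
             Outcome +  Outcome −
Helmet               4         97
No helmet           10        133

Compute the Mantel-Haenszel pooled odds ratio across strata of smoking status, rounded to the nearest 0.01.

0.20

OR_MH = Σ(aᵢdᵢ/nᵢ) / Σ(bᵢcᵢ/nᵢ), where nᵢ is the stratum total.
Stratum 1 (Non-smokers): n = 329; a·d/n = 6·156/329 = 2.8450; b·c/n = 74·93/329 = 20.9179
Stratum 2 (Smokers): n = 244; a·d/n = 4·133/244 = 2.1803; b·c/n = 97·10/244 = 3.9754
OR_MH = (2.8450 + 2.1803) / (20.9179 + 3.9754) = 5.0253 / 24.8933 = 0.20187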